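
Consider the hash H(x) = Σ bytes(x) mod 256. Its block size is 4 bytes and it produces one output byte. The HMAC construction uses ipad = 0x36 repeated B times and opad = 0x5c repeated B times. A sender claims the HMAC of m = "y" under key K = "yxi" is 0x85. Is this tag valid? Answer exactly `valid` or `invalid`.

Key "yxi" = 79 78 69 is 3 bytes ≤ B = 4; zero-pad to 4 bytes: K' = 79 78 69 00.
K' ⊕ ipad = 4f 4e 5f 36; K' ⊕ opad = 25 24 35 5c.
Inner hash: sum = 79+78+95+54+121 = 427; mod 256 = 171 → ab.
Outer hash (recomputed tag): sum = 37+36+53+92+171 = 389; mod 256 = 133 → 85.
Recomputed tag = 85; claimed = 85 → match.

valid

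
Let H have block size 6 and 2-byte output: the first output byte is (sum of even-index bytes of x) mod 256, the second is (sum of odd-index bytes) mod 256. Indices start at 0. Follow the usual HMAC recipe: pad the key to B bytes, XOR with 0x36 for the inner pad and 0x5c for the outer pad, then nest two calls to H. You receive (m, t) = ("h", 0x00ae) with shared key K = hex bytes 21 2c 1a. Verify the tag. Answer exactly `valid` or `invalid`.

Key hex bytes 21 2c 1a is 3 bytes ≤ B = 6; zero-pad to 6 bytes: K' = 21 2c 1a 00 00 00.
K' ⊕ ipad = 17 1a 2c 36 36 36; K' ⊕ opad = 7d 70 46 5c 5c 5c.
Inner hash: even-index sum = 225 mod 256 = 225; odd-index sum = 134 mod 256 = 134 → e1 86.
Outer hash (recomputed tag): even-index sum = 512 mod 256 = 0; odd-index sum = 430 mod 256 = 174 → 00 ae.
Recomputed tag = 00ae; claimed = 00ae → match.

valid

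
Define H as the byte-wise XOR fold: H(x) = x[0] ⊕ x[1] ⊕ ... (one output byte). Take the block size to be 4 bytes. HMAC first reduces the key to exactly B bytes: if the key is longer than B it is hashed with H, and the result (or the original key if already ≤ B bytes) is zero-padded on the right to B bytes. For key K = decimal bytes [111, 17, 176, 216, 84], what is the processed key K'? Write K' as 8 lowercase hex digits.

|K| = 5 > B = 4, so first hash the key.
H(K): XOR 6f⊕11⊕b0⊕d8⊕54 = 42.
Zero-pad H(K) = 42 to 4 bytes: K' = 42 00 00 00.

42000000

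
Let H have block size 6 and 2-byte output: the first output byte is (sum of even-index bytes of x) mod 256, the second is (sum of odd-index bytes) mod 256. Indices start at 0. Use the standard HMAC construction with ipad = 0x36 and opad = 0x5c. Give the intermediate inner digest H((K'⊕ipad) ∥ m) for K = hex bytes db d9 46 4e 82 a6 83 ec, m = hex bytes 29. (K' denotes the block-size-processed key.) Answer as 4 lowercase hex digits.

a5fb

Key hex bytes db d9 46 4e 82 a6 83 ec is 8 bytes > B = 6, so hash it first: H(key) = 26 b9, then zero-pad to 6 bytes: K' = 26 b9 00 00 00 00.
K' ⊕ ipad = 10 8f 36 36 36 36.
Inner input = 10 8f 36 36 36 36 ∥ 29.
Inner hash: even-index sum = 165 mod 256 = 165; odd-index sum = 251 mod 256 = 251 → a5 fb.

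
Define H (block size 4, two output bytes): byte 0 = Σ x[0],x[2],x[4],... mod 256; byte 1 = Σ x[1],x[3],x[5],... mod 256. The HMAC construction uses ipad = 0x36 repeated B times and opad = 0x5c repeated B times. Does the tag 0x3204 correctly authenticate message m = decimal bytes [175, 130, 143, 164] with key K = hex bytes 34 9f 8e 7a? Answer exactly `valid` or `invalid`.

Key hex bytes 34 9f 8e 7a is exactly B = 4 bytes: K' = 34 9f 8e 7a.
K' ⊕ ipad = 02 a9 b8 4c; K' ⊕ opad = 68 c3 d2 26.
Inner hash: even-index sum = 504 mod 256 = 248; odd-index sum = 539 mod 256 = 27 → f8 1b.
Outer hash (recomputed tag): even-index sum = 562 mod 256 = 50; odd-index sum = 260 mod 256 = 4 → 32 04.
Recomputed tag = 3204; claimed = 3204 → match.

valid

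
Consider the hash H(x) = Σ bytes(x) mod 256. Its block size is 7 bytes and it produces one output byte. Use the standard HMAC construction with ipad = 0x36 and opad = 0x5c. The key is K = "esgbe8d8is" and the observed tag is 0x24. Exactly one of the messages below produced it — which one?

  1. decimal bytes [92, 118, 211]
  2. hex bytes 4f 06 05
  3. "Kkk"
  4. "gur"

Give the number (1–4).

4

Key "esgbe8d8is" = 65 73 67 62 65 38 64 38 69 73 is 10 bytes > B = 7, so hash it first: H(key) = b6, then zero-pad to 7 bytes: K' = b6 00 00 00 00 00 00.
K' ⊕ ipad = 80 36 36 36 36 36 36; K' ⊕ opad = ea 5c 5c 5c 5c 5c 5c.
m1: inner = H(80 36 36 36 36 36 36 5c 76 d3) = 69; tag = H(ea 5c 5c 5c 5c 5c 5c 69) = 7b
m2: inner = H(80 36 36 36 36 36 36 4f 06 05) = 1e; tag = H(ea 5c 5c 5c 5c 5c 5c 1e) = 30
m3: inner = H(80 36 36 36 36 36 36 4b 6b 6b) = e5; tag = H(ea 5c 5c 5c 5c 5c 5c e5) = f7
m4: inner = H(80 36 36 36 36 36 36 67 75 72) = 12; tag = H(ea 5c 5c 5c 5c 5c 5c 12) = 24 ← matches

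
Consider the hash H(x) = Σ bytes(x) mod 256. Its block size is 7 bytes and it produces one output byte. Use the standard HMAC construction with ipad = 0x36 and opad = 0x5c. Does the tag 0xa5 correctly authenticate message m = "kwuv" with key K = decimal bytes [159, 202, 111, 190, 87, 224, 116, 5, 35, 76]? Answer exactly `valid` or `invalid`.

valid

Key decimal bytes [159, 202, 111, 190, 87, 224, 116, 5, 35, 76] = 9f ca 6f be 57 e0 74 05 23 4c is 10 bytes > B = 7, so hash it first: H(key) = b5, then zero-pad to 7 bytes: K' = b5 00 00 00 00 00 00.
K' ⊕ ipad = 83 36 36 36 36 36 36; K' ⊕ opad = e9 5c 5c 5c 5c 5c 5c.
Inner hash: sum = 131+54+54+54+54+54+54+107+119+117+118 = 916; mod 256 = 148 → 94.
Outer hash (recomputed tag): sum = 233+92+92+92+92+92+92+148 = 933; mod 256 = 165 → a5.
Recomputed tag = a5; claimed = a5 → match.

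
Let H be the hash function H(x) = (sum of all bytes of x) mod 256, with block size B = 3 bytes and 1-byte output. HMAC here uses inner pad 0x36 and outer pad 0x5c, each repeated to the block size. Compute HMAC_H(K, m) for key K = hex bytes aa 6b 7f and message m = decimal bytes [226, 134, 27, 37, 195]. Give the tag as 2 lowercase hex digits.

fd

Key hex bytes aa 6b 7f is exactly B = 3 bytes: K' = aa 6b 7f.
K' ⊕ ipad = 9c 5d 49.  K' ⊕ opad = f6 37 23.
Inner input = (K'⊕ipad) ∥ m = 9c 5d 49 ∥ e2 86 1b 25 c3.
Inner hash: sum = 156+93+73+226+134+27+37+195 = 941; mod 256 = 173 → ad.
Outer input = (K'⊕opad) ∥ inner = f6 37 23 ∥ ad.
Outer hash (tag): sum = 246+55+35+173 = 509; mod 256 = 253 → fd.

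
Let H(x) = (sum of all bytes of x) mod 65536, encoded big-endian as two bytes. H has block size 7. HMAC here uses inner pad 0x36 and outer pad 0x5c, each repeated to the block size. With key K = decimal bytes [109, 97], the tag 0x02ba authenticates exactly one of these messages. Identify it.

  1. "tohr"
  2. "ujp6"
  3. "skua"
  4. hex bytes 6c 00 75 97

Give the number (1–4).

Key decimal bytes [109, 97] = 6d 61 is 2 bytes ≤ B = 7; zero-pad to 7 bytes: K' = 6d 61 00 00 00 00 00.
K' ⊕ ipad = 5b 57 36 36 36 36 36; K' ⊕ opad = 31 3d 5c 5c 5c 5c 5c.
m1: inner = H(5b 57 36 36 36 36 36 74 6f 68 72) = 03 7d; tag = H(31 3d 5c 5c 5c 5c 5c 03 7d) = 02ba ← matches
m2: inner = H(5b 57 36 36 36 36 36 75 6a 70 36) = 03 45; tag = H(31 3d 5c 5c 5c 5c 5c 03 45) = 0282
m3: inner = H(5b 57 36 36 36 36 36 73 6b 75 61) = 03 74; tag = H(31 3d 5c 5c 5c 5c 5c 03 74) = 02b1
m4: inner = H(5b 57 36 36 36 36 36 6c 00 75 97) = 03 38; tag = H(31 3d 5c 5c 5c 5c 5c 03 38) = 0275

1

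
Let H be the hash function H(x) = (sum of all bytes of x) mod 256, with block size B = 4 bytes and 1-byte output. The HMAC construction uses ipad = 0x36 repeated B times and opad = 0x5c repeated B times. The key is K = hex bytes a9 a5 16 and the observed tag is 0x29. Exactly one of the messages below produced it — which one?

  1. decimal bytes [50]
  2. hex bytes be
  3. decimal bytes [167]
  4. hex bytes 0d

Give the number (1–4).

4

Key hex bytes a9 a5 16 is 3 bytes ≤ B = 4; zero-pad to 4 bytes: K' = a9 a5 16 00.
K' ⊕ ipad = 9f 93 20 36; K' ⊕ opad = f5 f9 4a 5c.
m1: inner = H(9f 93 20 36 32) = ba; tag = H(f5 f9 4a 5c ba) = 4e
m2: inner = H(9f 93 20 36 be) = 46; tag = H(f5 f9 4a 5c 46) = da
m3: inner = H(9f 93 20 36 a7) = 2f; tag = H(f5 f9 4a 5c 2f) = c3
m4: inner = H(9f 93 20 36 0d) = 95; tag = H(f5 f9 4a 5c 95) = 29 ← matches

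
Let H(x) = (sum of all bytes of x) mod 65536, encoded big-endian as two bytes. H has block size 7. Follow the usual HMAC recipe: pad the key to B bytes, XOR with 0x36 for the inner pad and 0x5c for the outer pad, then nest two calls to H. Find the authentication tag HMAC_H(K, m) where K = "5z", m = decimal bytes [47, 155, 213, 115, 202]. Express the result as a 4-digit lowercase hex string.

0298

Key "5z" = 35 7a is 2 bytes ≤ B = 7; zero-pad to 7 bytes: K' = 35 7a 00 00 00 00 00.
K' ⊕ ipad = 03 4c 36 36 36 36 36.  K' ⊕ opad = 69 26 5c 5c 5c 5c 5c.
Inner input = (K'⊕ipad) ∥ m = 03 4c 36 36 36 36 36 ∥ 2f 9b d5 73 ca.
Inner hash: sum = 3+76+54+54+54+54+54+47+155+213+115+202 = 1081 → 04 39.
Outer input = (K'⊕opad) ∥ inner = 69 26 5c 5c 5c 5c 5c ∥ 04 39.
Outer hash (tag): sum = 105+38+92+92+92+92+92+4+57 = 664 → 02 98.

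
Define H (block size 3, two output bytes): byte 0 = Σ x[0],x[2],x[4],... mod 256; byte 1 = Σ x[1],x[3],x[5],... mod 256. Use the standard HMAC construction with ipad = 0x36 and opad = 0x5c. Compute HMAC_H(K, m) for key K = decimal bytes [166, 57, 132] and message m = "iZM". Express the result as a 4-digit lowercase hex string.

Key decimal bytes [166, 57, 132] = a6 39 84 is exactly B = 3 bytes: K' = a6 39 84.
K' ⊕ ipad = 90 0f b2.  K' ⊕ opad = fa 65 d8.
Inner input = (K'⊕ipad) ∥ m = 90 0f b2 ∥ 69 5a 4d.
Inner hash: even-index sum = 412 mod 256 = 156; odd-index sum = 197 mod 256 = 197 → 9c c5.
Outer input = (K'⊕opad) ∥ inner = fa 65 d8 ∥ 9c c5.
Outer hash (tag): even-index sum = 663 mod 256 = 151; odd-index sum = 257 mod 256 = 1 → 97 01.

9701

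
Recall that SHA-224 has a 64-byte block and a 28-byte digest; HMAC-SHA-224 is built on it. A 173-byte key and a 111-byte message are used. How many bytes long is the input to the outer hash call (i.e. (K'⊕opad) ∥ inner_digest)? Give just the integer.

92

Key is 173 > 64 bytes, so it is hashed to 28 bytes then zero-padded to 64: |K'| = 64.
Outer input = (K'⊕opad) ∥ H(inner) → 64 + 28 = 92 bytes.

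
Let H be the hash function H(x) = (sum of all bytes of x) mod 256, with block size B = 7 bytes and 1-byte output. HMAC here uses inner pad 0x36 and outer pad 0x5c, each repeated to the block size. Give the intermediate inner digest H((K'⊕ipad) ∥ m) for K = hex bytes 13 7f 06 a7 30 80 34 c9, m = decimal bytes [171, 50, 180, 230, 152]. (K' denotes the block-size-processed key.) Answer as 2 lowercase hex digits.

2d

Key hex bytes 13 7f 06 a7 30 80 34 c9 is 8 bytes > B = 7, so hash it first: H(key) = ec, then zero-pad to 7 bytes: K' = ec 00 00 00 00 00 00.
K' ⊕ ipad = da 36 36 36 36 36 36.
Inner input = da 36 36 36 36 36 36 ∥ ab 32 b4 e6 98.
Inner hash: sum = 218+54+54+54+54+54+54+171+50+180+230+152 = 1325; mod 256 = 45 → 2d.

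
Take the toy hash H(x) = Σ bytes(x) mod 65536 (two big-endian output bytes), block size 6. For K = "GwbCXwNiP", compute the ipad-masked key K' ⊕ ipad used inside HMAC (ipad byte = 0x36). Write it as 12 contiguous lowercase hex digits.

Key "GwbCXwNiP" = 47 77 62 43 58 77 4e 69 50 is 9 bytes > B = 6, so hash it first: H(key) = 03 39, then zero-pad to 6 bytes: K' = 03 39 00 00 00 00.
XOR each byte with 0x36: 03⊕36=35, 39⊕36=0f, 00⊕36=36, 00⊕36=36, 00⊕36=36, 00⊕36=36.

350f36363636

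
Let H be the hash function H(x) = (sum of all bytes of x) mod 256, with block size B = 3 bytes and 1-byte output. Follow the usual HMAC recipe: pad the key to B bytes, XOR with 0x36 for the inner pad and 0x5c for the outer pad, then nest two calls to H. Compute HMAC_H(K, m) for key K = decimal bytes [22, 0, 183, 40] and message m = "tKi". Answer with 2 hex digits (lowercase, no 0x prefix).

b8

Key decimal bytes [22, 0, 183, 40] = 16 00 b7 28 is 4 bytes > B = 3, so hash it first: H(key) = f5, then zero-pad to 3 bytes: K' = f5 00 00.
K' ⊕ ipad = c3 36 36.  K' ⊕ opad = a9 5c 5c.
Inner input = (K'⊕ipad) ∥ m = c3 36 36 ∥ 74 4b 69.
Inner hash: sum = 195+54+54+116+75+105 = 599; mod 256 = 87 → 57.
Outer input = (K'⊕opad) ∥ inner = a9 5c 5c ∥ 57.
Outer hash (tag): sum = 169+92+92+87 = 440; mod 256 = 184 → b8.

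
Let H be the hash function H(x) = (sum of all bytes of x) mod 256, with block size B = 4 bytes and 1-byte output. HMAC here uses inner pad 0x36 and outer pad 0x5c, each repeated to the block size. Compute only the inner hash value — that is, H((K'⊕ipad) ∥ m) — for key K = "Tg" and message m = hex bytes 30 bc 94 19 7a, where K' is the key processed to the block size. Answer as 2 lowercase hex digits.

Key "Tg" = 54 67 is 2 bytes ≤ B = 4; zero-pad to 4 bytes: K' = 54 67 00 00.
K' ⊕ ipad = 62 51 36 36.
Inner input = 62 51 36 36 ∥ 30 bc 94 19 7a.
Inner hash: sum = 98+81+54+54+48+188+148+25+122 = 818; mod 256 = 50 → 32.

32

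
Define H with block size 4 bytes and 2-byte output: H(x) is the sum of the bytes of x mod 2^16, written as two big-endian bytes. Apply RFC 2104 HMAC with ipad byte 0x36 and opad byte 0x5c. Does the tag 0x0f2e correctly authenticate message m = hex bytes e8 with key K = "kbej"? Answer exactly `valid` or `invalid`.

invalid

Key "kbej" = 6b 62 65 6a is exactly B = 4 bytes: K' = 6b 62 65 6a.
K' ⊕ ipad = 5d 54 53 5c; K' ⊕ opad = 37 3e 39 36.
Inner hash: sum = 93+84+83+92+232 = 584 → 02 48.
Outer hash (recomputed tag): sum = 55+62+57+54+2+72 = 302 → 01 2e.
Recomputed tag = 012e; claimed = 0f2e → mismatch.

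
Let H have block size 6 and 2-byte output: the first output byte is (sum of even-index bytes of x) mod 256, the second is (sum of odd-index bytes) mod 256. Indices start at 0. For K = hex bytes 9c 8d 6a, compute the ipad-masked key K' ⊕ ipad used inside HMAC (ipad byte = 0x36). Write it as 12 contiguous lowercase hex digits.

Key hex bytes 9c 8d 6a is 3 bytes ≤ B = 6; zero-pad to 6 bytes: K' = 9c 8d 6a 00 00 00.
XOR each byte with 0x36: 9c⊕36=aa, 8d⊕36=bb, 6a⊕36=5c, 00⊕36=36, 00⊕36=36, 00⊕36=36.

aabb5c363636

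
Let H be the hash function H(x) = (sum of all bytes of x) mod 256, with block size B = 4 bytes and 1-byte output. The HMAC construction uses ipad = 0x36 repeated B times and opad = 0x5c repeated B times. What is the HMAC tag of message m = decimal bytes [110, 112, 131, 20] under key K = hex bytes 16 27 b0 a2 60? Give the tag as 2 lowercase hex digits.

b7

Key hex bytes 16 27 b0 a2 60 is 5 bytes > B = 4, so hash it first: H(key) = ef, then zero-pad to 4 bytes: K' = ef 00 00 00.
K' ⊕ ipad = d9 36 36 36.  K' ⊕ opad = b3 5c 5c 5c.
Inner input = (K'⊕ipad) ∥ m = d9 36 36 36 ∥ 6e 70 83 14.
Inner hash: sum = 217+54+54+54+110+112+131+20 = 752; mod 256 = 240 → f0.
Outer input = (K'⊕opad) ∥ inner = b3 5c 5c 5c ∥ f0.
Outer hash (tag): sum = 179+92+92+92+240 = 695; mod 256 = 183 → b7.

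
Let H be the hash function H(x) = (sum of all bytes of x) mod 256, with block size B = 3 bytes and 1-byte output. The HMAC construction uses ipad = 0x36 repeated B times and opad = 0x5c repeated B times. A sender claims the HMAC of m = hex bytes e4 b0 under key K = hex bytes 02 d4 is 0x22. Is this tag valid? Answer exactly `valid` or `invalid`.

Key hex bytes 02 d4 is 2 bytes ≤ B = 3; zero-pad to 3 bytes: K' = 02 d4 00.
K' ⊕ ipad = 34 e2 36; K' ⊕ opad = 5e 88 5c.
Inner hash: sum = 52+226+54+228+176 = 736; mod 256 = 224 → e0.
Outer hash (recomputed tag): sum = 94+136+92+224 = 546; mod 256 = 34 → 22.
Recomputed tag = 22; claimed = 22 → match.

valid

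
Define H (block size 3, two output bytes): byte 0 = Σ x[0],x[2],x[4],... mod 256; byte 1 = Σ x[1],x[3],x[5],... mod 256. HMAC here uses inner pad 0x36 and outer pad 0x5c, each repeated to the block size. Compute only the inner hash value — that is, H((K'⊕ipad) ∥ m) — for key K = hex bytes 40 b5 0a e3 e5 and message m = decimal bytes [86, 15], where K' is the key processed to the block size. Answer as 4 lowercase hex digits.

5e04

Key hex bytes 40 b5 0a e3 e5 is 5 bytes > B = 3, so hash it first: H(key) = 2f 98, then zero-pad to 3 bytes: K' = 2f 98 00.
K' ⊕ ipad = 19 ae 36.
Inner input = 19 ae 36 ∥ 56 0f.
Inner hash: even-index sum = 94 mod 256 = 94; odd-index sum = 260 mod 256 = 4 → 5e 04.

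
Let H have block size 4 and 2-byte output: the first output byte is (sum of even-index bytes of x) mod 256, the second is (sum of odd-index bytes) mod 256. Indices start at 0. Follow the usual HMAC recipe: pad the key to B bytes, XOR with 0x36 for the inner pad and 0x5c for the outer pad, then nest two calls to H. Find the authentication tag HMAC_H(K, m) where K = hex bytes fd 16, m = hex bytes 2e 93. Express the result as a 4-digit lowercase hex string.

Key hex bytes fd 16 is 2 bytes ≤ B = 4; zero-pad to 4 bytes: K' = fd 16 00 00.
K' ⊕ ipad = cb 20 36 36.  K' ⊕ opad = a1 4a 5c 5c.
Inner input = (K'⊕ipad) ∥ m = cb 20 36 36 ∥ 2e 93.
Inner hash: even-index sum = 303 mod 256 = 47; odd-index sum = 233 mod 256 = 233 → 2f e9.
Outer input = (K'⊕opad) ∥ inner = a1 4a 5c 5c ∥ 2f e9.
Outer hash (tag): even-index sum = 300 mod 256 = 44; odd-index sum = 399 mod 256 = 143 → 2c 8f.

2c8f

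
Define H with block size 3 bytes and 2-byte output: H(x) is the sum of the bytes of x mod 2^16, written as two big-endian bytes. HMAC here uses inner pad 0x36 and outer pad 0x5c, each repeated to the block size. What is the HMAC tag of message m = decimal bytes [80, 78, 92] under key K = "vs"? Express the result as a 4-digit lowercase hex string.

016b

Key "vs" = 76 73 is 2 bytes ≤ B = 3; zero-pad to 3 bytes: K' = 76 73 00.
K' ⊕ ipad = 40 45 36.  K' ⊕ opad = 2a 2f 5c.
Inner input = (K'⊕ipad) ∥ m = 40 45 36 ∥ 50 4e 5c.
Inner hash: sum = 64+69+54+80+78+92 = 437 → 01 b5.
Outer input = (K'⊕opad) ∥ inner = 2a 2f 5c ∥ 01 b5.
Outer hash (tag): sum = 42+47+92+1+181 = 363 → 01 6b.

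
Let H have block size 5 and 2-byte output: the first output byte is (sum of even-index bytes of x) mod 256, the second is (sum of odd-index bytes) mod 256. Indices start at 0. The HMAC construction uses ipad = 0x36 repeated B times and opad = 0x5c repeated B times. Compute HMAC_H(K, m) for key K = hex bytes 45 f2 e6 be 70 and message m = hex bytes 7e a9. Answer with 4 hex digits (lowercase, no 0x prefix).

c9c2

Key hex bytes 45 f2 e6 be 70 is exactly B = 5 bytes: K' = 45 f2 e6 be 70.
K' ⊕ ipad = 73 c4 d0 88 46.  K' ⊕ opad = 19 ae ba e2 2c.
Inner input = (K'⊕ipad) ∥ m = 73 c4 d0 88 46 ∥ 7e a9.
Inner hash: even-index sum = 562 mod 256 = 50; odd-index sum = 458 mod 256 = 202 → 32 ca.
Outer input = (K'⊕opad) ∥ inner = 19 ae ba e2 2c ∥ 32 ca.
Outer hash (tag): even-index sum = 457 mod 256 = 201; odd-index sum = 450 mod 256 = 194 → c9 c2.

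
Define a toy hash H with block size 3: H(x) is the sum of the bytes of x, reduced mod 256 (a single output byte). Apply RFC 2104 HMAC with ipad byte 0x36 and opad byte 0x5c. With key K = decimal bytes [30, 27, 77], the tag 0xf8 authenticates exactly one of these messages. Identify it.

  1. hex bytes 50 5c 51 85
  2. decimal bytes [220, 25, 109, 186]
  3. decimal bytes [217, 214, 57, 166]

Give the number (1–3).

3

Key decimal bytes [30, 27, 77] = 1e 1b 4d is exactly B = 3 bytes: K' = 1e 1b 4d.
K' ⊕ ipad = 28 2d 7b; K' ⊕ opad = 42 47 11.
m1: inner = H(28 2d 7b 50 5c 51 85) = 52; tag = H(42 47 11 52) = ec
m2: inner = H(28 2d 7b dc 19 6d ba) = ec; tag = H(42 47 11 ec) = 86
m3: inner = H(28 2d 7b d9 d6 39 a6) = 5e; tag = H(42 47 11 5e) = f8 ← matches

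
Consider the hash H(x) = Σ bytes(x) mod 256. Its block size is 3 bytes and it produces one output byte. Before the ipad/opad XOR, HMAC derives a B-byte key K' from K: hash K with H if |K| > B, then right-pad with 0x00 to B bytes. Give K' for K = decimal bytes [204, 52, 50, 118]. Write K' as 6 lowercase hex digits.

a80000

|K| = 4 > B = 3, so first hash the key.
H(K): sum = 204+52+50+118 = 424; mod 256 = 168 → a8.
Zero-pad H(K) = a8 to 3 bytes: K' = a8 00 00.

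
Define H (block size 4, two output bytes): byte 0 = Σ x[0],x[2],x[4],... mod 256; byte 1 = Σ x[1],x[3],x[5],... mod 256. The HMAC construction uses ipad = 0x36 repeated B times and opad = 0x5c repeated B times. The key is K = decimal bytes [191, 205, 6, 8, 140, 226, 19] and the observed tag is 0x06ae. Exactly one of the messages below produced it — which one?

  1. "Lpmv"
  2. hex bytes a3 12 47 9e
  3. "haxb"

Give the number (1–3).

Key decimal bytes [191, 205, 6, 8, 140, 226, 19] = bf cd 06 08 8c e2 13 is 7 bytes > B = 4, so hash it first: H(key) = 64 b7, then zero-pad to 4 bytes: K' = 64 b7 00 00.
K' ⊕ ipad = 52 81 36 36; K' ⊕ opad = 38 eb 5c 5c.
m1: inner = H(52 81 36 36 4c 70 6d 76) = 41 9d; tag = H(38 eb 5c 5c 41 9d) = d5e4
m2: inner = H(52 81 36 36 a3 12 47 9e) = 72 67; tag = H(38 eb 5c 5c 72 67) = 06ae ← matches
m3: inner = H(52 81 36 36 68 61 78 62) = 68 7a; tag = H(38 eb 5c 5c 68 7a) = fcc1

2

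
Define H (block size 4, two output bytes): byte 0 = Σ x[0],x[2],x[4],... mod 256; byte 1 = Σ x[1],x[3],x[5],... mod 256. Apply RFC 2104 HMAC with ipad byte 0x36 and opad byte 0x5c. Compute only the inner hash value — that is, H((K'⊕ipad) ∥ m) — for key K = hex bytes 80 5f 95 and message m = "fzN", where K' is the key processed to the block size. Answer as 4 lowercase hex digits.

Key hex bytes 80 5f 95 is 3 bytes ≤ B = 4; zero-pad to 4 bytes: K' = 80 5f 95 00.
K' ⊕ ipad = b6 69 a3 36.
Inner input = b6 69 a3 36 ∥ 66 7a 4e.
Inner hash: even-index sum = 525 mod 256 = 13; odd-index sum = 281 mod 256 = 25 → 0d 19.

0d19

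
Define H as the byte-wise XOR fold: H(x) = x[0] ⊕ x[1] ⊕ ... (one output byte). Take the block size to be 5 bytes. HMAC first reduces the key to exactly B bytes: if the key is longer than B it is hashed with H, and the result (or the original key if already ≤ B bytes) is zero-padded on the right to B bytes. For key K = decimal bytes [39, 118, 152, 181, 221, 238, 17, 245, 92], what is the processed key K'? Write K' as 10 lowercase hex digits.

f700000000

|K| = 9 > B = 5, so first hash the key.
H(K): XOR 27⊕76⊕98⊕b5⊕dd⊕ee⊕11⊕f5⊕5c = f7.
Zero-pad H(K) = f7 to 5 bytes: K' = f7 00 00 00 00.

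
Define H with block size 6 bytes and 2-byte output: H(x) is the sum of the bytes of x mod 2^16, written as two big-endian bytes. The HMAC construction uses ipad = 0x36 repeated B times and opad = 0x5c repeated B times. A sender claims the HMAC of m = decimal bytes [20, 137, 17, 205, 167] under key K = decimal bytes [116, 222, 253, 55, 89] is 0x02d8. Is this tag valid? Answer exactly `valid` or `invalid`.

Key decimal bytes [116, 222, 253, 55, 89] = 74 de fd 37 59 is 5 bytes ≤ B = 6; zero-pad to 6 bytes: K' = 74 de fd 37 59 00.
K' ⊕ ipad = 42 e8 cb 01 6f 36; K' ⊕ opad = 28 82 a1 6b 05 5c.
Inner hash: sum = 66+232+203+1+111+54+20+137+17+205+167 = 1213 → 04 bd.
Outer hash (recomputed tag): sum = 40+130+161+107+5+92+4+189 = 728 → 02 d8.
Recomputed tag = 02d8; claimed = 02d8 → match.

valid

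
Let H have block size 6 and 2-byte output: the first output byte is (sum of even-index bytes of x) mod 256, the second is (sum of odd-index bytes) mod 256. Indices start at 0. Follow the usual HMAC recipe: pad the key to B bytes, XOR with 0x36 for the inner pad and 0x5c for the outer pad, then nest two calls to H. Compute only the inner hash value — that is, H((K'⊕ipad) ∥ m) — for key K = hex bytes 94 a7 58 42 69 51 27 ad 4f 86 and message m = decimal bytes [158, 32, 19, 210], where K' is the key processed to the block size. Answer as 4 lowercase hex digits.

Key hex bytes 94 a7 58 42 69 51 27 ad 4f 86 is 10 bytes > B = 6, so hash it first: H(key) = cb 6d, then zero-pad to 6 bytes: K' = cb 6d 00 00 00 00.
K' ⊕ ipad = fd 5b 36 36 36 36.
Inner input = fd 5b 36 36 36 36 ∥ 9e 20 13 d2.
Inner hash: even-index sum = 538 mod 256 = 26; odd-index sum = 441 mod 256 = 185 → 1a b9.

1ab9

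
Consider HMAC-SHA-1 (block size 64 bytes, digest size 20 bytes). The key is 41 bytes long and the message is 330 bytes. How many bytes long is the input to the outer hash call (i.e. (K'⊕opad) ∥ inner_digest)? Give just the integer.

84

Key is 41 ≤ 64 bytes, zero-padded: |K'| = 64.
Outer input = (K'⊕opad) ∥ H(inner) → 64 + 20 = 84 bytes.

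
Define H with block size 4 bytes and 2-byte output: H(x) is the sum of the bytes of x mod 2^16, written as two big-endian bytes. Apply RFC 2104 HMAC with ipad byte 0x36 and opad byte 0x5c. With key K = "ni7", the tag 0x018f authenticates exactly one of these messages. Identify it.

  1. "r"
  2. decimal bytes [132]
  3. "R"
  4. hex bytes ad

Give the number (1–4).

1

Key "ni7" = 6e 69 37 is 3 bytes ≤ B = 4; zero-pad to 4 bytes: K' = 6e 69 37 00.
K' ⊕ ipad = 58 5f 01 36; K' ⊕ opad = 32 35 6b 5c.
m1: inner = H(58 5f 01 36 72) = 01 60; tag = H(32 35 6b 5c 01 60) = 018f ← matches
m2: inner = H(58 5f 01 36 84) = 01 72; tag = H(32 35 6b 5c 01 72) = 01a1
m3: inner = H(58 5f 01 36 52) = 01 40; tag = H(32 35 6b 5c 01 40) = 016f
m4: inner = H(58 5f 01 36 ad) = 01 9b; tag = H(32 35 6b 5c 01 9b) = 01ca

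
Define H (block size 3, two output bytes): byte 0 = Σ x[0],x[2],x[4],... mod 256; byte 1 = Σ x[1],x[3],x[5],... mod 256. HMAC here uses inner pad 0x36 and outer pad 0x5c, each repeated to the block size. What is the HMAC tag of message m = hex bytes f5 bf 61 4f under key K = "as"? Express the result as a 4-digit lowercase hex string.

34ca

Key "as" = 61 73 is 2 bytes ≤ B = 3; zero-pad to 3 bytes: K' = 61 73 00.
K' ⊕ ipad = 57 45 36.  K' ⊕ opad = 3d 2f 5c.
Inner input = (K'⊕ipad) ∥ m = 57 45 36 ∥ f5 bf 61 4f.
Inner hash: even-index sum = 411 mod 256 = 155; odd-index sum = 411 mod 256 = 155 → 9b 9b.
Outer input = (K'⊕opad) ∥ inner = 3d 2f 5c ∥ 9b 9b.
Outer hash (tag): even-index sum = 308 mod 256 = 52; odd-index sum = 202 mod 256 = 202 → 34 ca.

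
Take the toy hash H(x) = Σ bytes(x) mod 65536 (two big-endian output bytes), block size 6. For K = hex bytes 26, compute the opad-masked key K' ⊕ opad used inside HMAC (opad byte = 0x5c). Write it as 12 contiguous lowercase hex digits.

Key hex bytes 26 is 1 byte ≤ B = 6; zero-pad to 6 bytes: K' = 26 00 00 00 00 00.
XOR each byte with 0x5c: 26⊕5c=7a, 00⊕5c=5c, 00⊕5c=5c, 00⊕5c=5c, 00⊕5c=5c, 00⊕5c=5c.

7a5c5c5c5c5c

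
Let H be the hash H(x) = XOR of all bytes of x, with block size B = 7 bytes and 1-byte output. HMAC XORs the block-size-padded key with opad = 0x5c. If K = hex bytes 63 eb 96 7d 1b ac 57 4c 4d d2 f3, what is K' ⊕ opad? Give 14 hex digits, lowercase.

ff5c5c5c5c5c5c

Key hex bytes 63 eb 96 7d 1b ac 57 4c 4d d2 f3 is 11 bytes > B = 7, so hash it first: H(key) = a3, then zero-pad to 7 bytes: K' = a3 00 00 00 00 00 00.
XOR each byte with 0x5c: a3⊕5c=ff, 00⊕5c=5c, 00⊕5c=5c, 00⊕5c=5c, 00⊕5c=5c, 00⊕5c=5c, 00⊕5c=5c.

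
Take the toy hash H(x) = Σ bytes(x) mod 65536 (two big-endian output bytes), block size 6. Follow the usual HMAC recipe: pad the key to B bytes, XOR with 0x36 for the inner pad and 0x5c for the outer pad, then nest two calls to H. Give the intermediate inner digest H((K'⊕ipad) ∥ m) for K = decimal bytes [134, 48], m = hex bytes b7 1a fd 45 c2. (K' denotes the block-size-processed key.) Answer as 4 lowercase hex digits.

Key decimal bytes [134, 48] = 86 30 is 2 bytes ≤ B = 6; zero-pad to 6 bytes: K' = 86 30 00 00 00 00.
K' ⊕ ipad = b0 06 36 36 36 36.
Inner input = b0 06 36 36 36 36 ∥ b7 1a fd 45 c2.
Inner hash: sum = 176+6+54+54+54+54+183+26+253+69+194 = 1123 → 04 63.

0463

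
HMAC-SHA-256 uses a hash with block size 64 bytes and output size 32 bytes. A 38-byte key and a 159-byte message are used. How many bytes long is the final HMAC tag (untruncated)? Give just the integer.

32

The tag is one SHA-256 digest: 32 bytes.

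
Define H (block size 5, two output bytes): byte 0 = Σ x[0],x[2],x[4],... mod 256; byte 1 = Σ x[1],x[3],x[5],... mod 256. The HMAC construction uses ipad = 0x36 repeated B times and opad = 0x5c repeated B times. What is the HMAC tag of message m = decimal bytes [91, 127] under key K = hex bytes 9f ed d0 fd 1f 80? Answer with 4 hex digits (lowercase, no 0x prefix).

7735

Key hex bytes 9f ed d0 fd 1f 80 is 6 bytes > B = 5, so hash it first: H(key) = 8e 6a, then zero-pad to 5 bytes: K' = 8e 6a 00 00 00.
K' ⊕ ipad = b8 5c 36 36 36.  K' ⊕ opad = d2 36 5c 5c 5c.
Inner input = (K'⊕ipad) ∥ m = b8 5c 36 36 36 ∥ 5b 7f.
Inner hash: even-index sum = 419 mod 256 = 163; odd-index sum = 237 mod 256 = 237 → a3 ed.
Outer input = (K'⊕opad) ∥ inner = d2 36 5c 5c 5c ∥ a3 ed.
Outer hash (tag): even-index sum = 631 mod 256 = 119; odd-index sum = 309 mod 256 = 53 → 77 35.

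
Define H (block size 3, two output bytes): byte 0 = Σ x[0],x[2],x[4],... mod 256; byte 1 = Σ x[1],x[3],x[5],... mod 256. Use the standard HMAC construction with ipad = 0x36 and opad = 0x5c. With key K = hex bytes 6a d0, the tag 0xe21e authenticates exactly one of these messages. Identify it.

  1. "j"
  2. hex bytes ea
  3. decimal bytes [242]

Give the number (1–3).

1

Key hex bytes 6a d0 is 2 bytes ≤ B = 3; zero-pad to 3 bytes: K' = 6a d0 00.
K' ⊕ ipad = 5c e6 36; K' ⊕ opad = 36 8c 5c.
m1: inner = H(5c e6 36 6a) = 92 50; tag = H(36 8c 5c 92 50) = e21e ← matches
m2: inner = H(5c e6 36 ea) = 92 d0; tag = H(36 8c 5c 92 d0) = 621e
m3: inner = H(5c e6 36 f2) = 92 d8; tag = H(36 8c 5c 92 d8) = 6a1e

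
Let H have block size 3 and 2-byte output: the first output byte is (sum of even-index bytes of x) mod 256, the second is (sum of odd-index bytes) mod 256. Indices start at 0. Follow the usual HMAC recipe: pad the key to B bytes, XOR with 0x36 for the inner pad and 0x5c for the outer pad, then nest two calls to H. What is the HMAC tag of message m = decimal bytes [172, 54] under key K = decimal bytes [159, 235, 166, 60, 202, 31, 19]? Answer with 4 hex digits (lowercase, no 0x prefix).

Key decimal bytes [159, 235, 166, 60, 202, 31, 19] = 9f eb a6 3c ca 1f 13 is 7 bytes > B = 3, so hash it first: H(key) = 22 46, then zero-pad to 3 bytes: K' = 22 46 00.
K' ⊕ ipad = 14 70 36.  K' ⊕ opad = 7e 1a 5c.
Inner input = (K'⊕ipad) ∥ m = 14 70 36 ∥ ac 36.
Inner hash: even-index sum = 128 mod 256 = 128; odd-index sum = 284 mod 256 = 28 → 80 1c.
Outer input = (K'⊕opad) ∥ inner = 7e 1a 5c ∥ 80 1c.
Outer hash (tag): even-index sum = 246 mod 256 = 246; odd-index sum = 154 mod 256 = 154 → f6 9a.

f69a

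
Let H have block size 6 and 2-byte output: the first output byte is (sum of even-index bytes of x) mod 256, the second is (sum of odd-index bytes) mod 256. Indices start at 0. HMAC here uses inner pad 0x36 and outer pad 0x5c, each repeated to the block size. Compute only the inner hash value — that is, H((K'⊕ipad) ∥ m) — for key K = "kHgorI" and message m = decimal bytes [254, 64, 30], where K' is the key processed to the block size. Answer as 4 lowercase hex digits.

Key "kHgorI" = 6b 48 67 6f 72 49 is exactly B = 6 bytes: K' = 6b 48 67 6f 72 49.
K' ⊕ ipad = 5d 7e 51 59 44 7f.
Inner input = 5d 7e 51 59 44 7f ∥ fe 40 1e.
Inner hash: even-index sum = 526 mod 256 = 14; odd-index sum = 406 mod 256 = 150 → 0e 96.

0e96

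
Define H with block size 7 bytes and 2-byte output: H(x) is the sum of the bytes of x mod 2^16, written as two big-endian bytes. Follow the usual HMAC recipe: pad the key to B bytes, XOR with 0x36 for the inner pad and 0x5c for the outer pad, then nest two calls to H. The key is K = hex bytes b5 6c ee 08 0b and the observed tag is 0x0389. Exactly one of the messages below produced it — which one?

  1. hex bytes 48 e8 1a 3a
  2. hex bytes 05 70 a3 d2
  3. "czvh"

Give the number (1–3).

Key hex bytes b5 6c ee 08 0b is 5 bytes ≤ B = 7; zero-pad to 7 bytes: K' = b5 6c ee 08 0b 00 00.
K' ⊕ ipad = 83 5a d8 3e 3d 36 36; K' ⊕ opad = e9 30 b2 54 57 5c 5c.
m1: inner = H(83 5a d8 3e 3d 36 36 48 e8 1a 3a) = 04 20; tag = H(e9 30 b2 54 57 5c 5c 04 20) = 0352
m2: inner = H(83 5a d8 3e 3d 36 36 05 70 a3 d2) = 04 86; tag = H(e9 30 b2 54 57 5c 5c 04 86) = 03b8
m3: inner = H(83 5a d8 3e 3d 36 36 63 7a 76 68) = 04 57; tag = H(e9 30 b2 54 57 5c 5c 04 57) = 0389 ← matches

3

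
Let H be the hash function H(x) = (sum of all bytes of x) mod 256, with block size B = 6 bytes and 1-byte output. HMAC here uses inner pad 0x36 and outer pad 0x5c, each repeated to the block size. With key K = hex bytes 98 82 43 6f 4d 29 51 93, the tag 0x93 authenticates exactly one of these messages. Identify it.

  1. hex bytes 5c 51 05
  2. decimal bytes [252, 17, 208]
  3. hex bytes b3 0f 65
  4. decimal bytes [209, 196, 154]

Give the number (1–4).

Key hex bytes 98 82 43 6f 4d 29 51 93 is 8 bytes > B = 6, so hash it first: H(key) = 26, then zero-pad to 6 bytes: K' = 26 00 00 00 00 00.
K' ⊕ ipad = 10 36 36 36 36 36; K' ⊕ opad = 7a 5c 5c 5c 5c 5c.
m1: inner = H(10 36 36 36 36 36 5c 51 05) = d0; tag = H(7a 5c 5c 5c 5c 5c d0) = 16
m2: inner = H(10 36 36 36 36 36 fc 11 d0) = fb; tag = H(7a 5c 5c 5c 5c 5c fb) = 41
m3: inner = H(10 36 36 36 36 36 b3 0f 65) = 45; tag = H(7a 5c 5c 5c 5c 5c 45) = 8b
m4: inner = H(10 36 36 36 36 36 d1 c4 9a) = 4d; tag = H(7a 5c 5c 5c 5c 5c 4d) = 93 ← matches

4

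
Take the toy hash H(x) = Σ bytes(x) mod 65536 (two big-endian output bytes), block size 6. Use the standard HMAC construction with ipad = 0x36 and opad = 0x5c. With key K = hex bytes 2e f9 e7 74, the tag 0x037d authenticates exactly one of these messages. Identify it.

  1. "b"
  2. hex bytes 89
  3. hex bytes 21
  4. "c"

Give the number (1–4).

Key hex bytes 2e f9 e7 74 is 4 bytes ≤ B = 6; zero-pad to 6 bytes: K' = 2e f9 e7 74 00 00.
K' ⊕ ipad = 18 cf d1 42 36 36; K' ⊕ opad = 72 a5 bb 28 5c 5c.
m1: inner = H(18 cf d1 42 36 36 62) = 02 c8; tag = H(72 a5 bb 28 5c 5c 02 c8) = 037c
m2: inner = H(18 cf d1 42 36 36 89) = 02 ef; tag = H(72 a5 bb 28 5c 5c 02 ef) = 03a3
m3: inner = H(18 cf d1 42 36 36 21) = 02 87; tag = H(72 a5 bb 28 5c 5c 02 87) = 033b
m4: inner = H(18 cf d1 42 36 36 63) = 02 c9; tag = H(72 a5 bb 28 5c 5c 02 c9) = 037d ← matches

4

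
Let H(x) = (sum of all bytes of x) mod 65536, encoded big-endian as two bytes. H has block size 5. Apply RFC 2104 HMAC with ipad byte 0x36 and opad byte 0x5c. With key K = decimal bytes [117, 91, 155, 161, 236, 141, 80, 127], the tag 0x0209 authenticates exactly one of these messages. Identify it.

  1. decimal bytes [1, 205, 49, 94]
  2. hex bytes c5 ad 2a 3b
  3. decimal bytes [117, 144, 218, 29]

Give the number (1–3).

Key decimal bytes [117, 91, 155, 161, 236, 141, 80, 127] = 75 5b 9b a1 ec 8d 50 7f is 8 bytes > B = 5, so hash it first: H(key) = 04 54, then zero-pad to 5 bytes: K' = 04 54 00 00 00.
K' ⊕ ipad = 32 62 36 36 36; K' ⊕ opad = 58 08 5c 5c 5c.
m1: inner = H(32 62 36 36 36 01 cd 31 5e) = 02 93; tag = H(58 08 5c 5c 5c 02 93) = 0209 ← matches
m2: inner = H(32 62 36 36 36 c5 ad 2a 3b) = 03 0d; tag = H(58 08 5c 5c 5c 03 0d) = 0184
m3: inner = H(32 62 36 36 36 75 90 da 1d) = 03 32; tag = H(58 08 5c 5c 5c 03 32) = 01a9

1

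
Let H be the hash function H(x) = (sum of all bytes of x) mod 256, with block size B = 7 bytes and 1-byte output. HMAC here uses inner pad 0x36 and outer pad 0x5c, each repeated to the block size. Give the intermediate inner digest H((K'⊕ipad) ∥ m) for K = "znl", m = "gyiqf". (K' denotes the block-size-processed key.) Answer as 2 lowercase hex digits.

Key "znl" = 7a 6e 6c is 3 bytes ≤ B = 7; zero-pad to 7 bytes: K' = 7a 6e 6c 00 00 00 00.
K' ⊕ ipad = 4c 58 5a 36 36 36 36.
Inner input = 4c 58 5a 36 36 36 36 ∥ 67 79 69 71 66.
Inner hash: sum = 76+88+90+54+54+54+54+103+121+105+113+102 = 1014; mod 256 = 246 → f6.

f6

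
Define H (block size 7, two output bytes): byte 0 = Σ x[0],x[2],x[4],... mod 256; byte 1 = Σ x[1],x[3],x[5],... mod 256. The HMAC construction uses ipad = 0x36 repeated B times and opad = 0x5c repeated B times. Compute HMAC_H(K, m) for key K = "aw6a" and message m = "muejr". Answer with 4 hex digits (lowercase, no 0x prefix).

Key "aw6a" = 61 77 36 61 is 4 bytes ≤ B = 7; zero-pad to 7 bytes: K' = 61 77 36 61 00 00 00.
K' ⊕ ipad = 57 41 00 57 36 36 36.  K' ⊕ opad = 3d 2b 6a 3d 5c 5c 5c.
Inner input = (K'⊕ipad) ∥ m = 57 41 00 57 36 36 36 ∥ 6d 75 65 6a 72.
Inner hash: even-index sum = 418 mod 256 = 162; odd-index sum = 530 mod 256 = 18 → a2 12.
Outer input = (K'⊕opad) ∥ inner = 3d 2b 6a 3d 5c 5c 5c ∥ a2 12.
Outer hash (tag): even-index sum = 369 mod 256 = 113; odd-index sum = 358 mod 256 = 102 → 71 66.

7166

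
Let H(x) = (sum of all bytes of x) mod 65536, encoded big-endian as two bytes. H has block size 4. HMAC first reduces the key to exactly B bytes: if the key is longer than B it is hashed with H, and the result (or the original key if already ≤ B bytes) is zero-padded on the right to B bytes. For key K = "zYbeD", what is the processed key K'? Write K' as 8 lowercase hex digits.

|K| = 5 > B = 4, so first hash the key.
H(K): sum = 122+89+98+101+68 = 478 → 01 de.
Zero-pad H(K) = 01 de to 4 bytes: K' = 01 de 00 00.

01de0000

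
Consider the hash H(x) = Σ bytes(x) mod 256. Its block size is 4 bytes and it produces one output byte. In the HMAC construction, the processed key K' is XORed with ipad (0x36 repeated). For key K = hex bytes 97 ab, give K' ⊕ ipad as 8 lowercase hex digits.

a19d3636

Key hex bytes 97 ab is 2 bytes ≤ B = 4; zero-pad to 4 bytes: K' = 97 ab 00 00.
XOR each byte with 0x36: 97⊕36=a1, ab⊕36=9d, 00⊕36=36, 00⊕36=36.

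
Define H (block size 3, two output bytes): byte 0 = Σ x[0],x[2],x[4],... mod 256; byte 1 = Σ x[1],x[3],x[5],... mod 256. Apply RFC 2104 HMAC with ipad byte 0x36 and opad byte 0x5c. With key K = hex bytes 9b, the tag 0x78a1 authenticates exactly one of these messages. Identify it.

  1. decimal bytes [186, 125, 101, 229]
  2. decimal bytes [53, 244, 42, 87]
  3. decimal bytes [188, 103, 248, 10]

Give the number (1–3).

1

Key hex bytes 9b is 1 byte ≤ B = 3; zero-pad to 3 bytes: K' = 9b 00 00.
K' ⊕ ipad = ad 36 36; K' ⊕ opad = c7 5c 5c.
m1: inner = H(ad 36 36 ba 7d 65 e5) = 45 55; tag = H(c7 5c 5c 45 55) = 78a1 ← matches
m2: inner = H(ad 36 36 35 f4 2a 57) = 2e 95; tag = H(c7 5c 5c 2e 95) = b88a
m3: inner = H(ad 36 36 bc 67 f8 0a) = 54 ea; tag = H(c7 5c 5c 54 ea) = 0db0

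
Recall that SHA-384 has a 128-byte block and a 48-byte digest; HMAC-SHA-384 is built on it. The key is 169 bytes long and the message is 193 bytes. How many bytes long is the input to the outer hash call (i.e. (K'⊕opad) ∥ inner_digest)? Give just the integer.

Key is 169 > 128 bytes, so it is hashed to 48 bytes then zero-padded to 128: |K'| = 128.
Outer input = (K'⊕opad) ∥ H(inner) → 128 + 48 = 176 bytes.

176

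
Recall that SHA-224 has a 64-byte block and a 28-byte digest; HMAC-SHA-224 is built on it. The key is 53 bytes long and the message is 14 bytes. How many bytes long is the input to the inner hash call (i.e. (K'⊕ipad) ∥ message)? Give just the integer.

Key is 53 ≤ 64 bytes, zero-padded: |K'| = 64.
Inner input = (K'⊕ipad) ∥ m → 64 + 14 = 78 bytes.

78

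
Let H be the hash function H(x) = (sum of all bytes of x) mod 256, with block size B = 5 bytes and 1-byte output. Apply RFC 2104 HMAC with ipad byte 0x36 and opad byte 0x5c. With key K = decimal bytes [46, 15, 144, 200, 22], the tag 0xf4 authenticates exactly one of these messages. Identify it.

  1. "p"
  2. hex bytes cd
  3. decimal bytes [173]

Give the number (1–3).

Key decimal bytes [46, 15, 144, 200, 22] = 2e 0f 90 c8 16 is exactly B = 5 bytes: K' = 2e 0f 90 c8 16.
K' ⊕ ipad = 18 39 a6 fe 20; K' ⊕ opad = 72 53 cc 94 4a.
m1: inner = H(18 39 a6 fe 20 70) = 85; tag = H(72 53 cc 94 4a 85) = f4 ← matches
m2: inner = H(18 39 a6 fe 20 cd) = e2; tag = H(72 53 cc 94 4a e2) = 51
m3: inner = H(18 39 a6 fe 20 ad) = c2; tag = H(72 53 cc 94 4a c2) = 31

1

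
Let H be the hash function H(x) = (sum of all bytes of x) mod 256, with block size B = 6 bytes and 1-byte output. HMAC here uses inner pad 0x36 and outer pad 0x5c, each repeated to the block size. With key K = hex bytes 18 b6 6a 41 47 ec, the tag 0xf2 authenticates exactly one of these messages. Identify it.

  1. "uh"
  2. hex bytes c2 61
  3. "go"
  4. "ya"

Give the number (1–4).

Key hex bytes 18 b6 6a 41 47 ec is exactly B = 6 bytes: K' = 18 b6 6a 41 47 ec.
K' ⊕ ipad = 2e 80 5c 77 71 da; K' ⊕ opad = 44 ea 36 1d 1b b0.
m1: inner = H(2e 80 5c 77 71 da 75 68) = a9; tag = H(44 ea 36 1d 1b b0 a9) = f5
m2: inner = H(2e 80 5c 77 71 da c2 61) = ef; tag = H(44 ea 36 1d 1b b0 ef) = 3b
m3: inner = H(2e 80 5c 77 71 da 67 6f) = a2; tag = H(44 ea 36 1d 1b b0 a2) = ee
m4: inner = H(2e 80 5c 77 71 da 79 61) = a6; tag = H(44 ea 36 1d 1b b0 a6) = f2 ← matches

4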